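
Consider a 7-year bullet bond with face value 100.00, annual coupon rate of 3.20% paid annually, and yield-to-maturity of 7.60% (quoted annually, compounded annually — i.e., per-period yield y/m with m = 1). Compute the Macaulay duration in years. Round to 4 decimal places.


Answer: Macaulay duration = 6.2758 years

Derivation:
Coupon per period c = face * coupon_rate / m = 3.200000
Periods per year m = 1; per-period yield y/m = 0.076000
Number of cashflows N = 7
Cashflows (t years, CF_t, discount factor 1/(1+y/m)^(m*t), PV):
  t = 1.0000: CF_t = 3.200000, DF = 0.929368, PV = 2.973978
  t = 2.0000: CF_t = 3.200000, DF = 0.863725, PV = 2.763920
  t = 3.0000: CF_t = 3.200000, DF = 0.802718, PV = 2.568699
  t = 4.0000: CF_t = 3.200000, DF = 0.746021, PV = 2.387266
  t = 5.0000: CF_t = 3.200000, DF = 0.693328, PV = 2.218649
  t = 6.0000: CF_t = 3.200000, DF = 0.644357, PV = 2.061942
  t = 7.0000: CF_t = 103.200000, DF = 0.598845, PV = 61.800757
Price P = sum_t PV_t = 76.775211
Macaulay numerator sum_t t * PV_t:
  t * PV_t at t = 1.0000: 2.973978
  t * PV_t at t = 2.0000: 5.527840
  t * PV_t at t = 3.0000: 7.706096
  t * PV_t at t = 4.0000: 9.549066
  t * PV_t at t = 5.0000: 11.093246
  t * PV_t at t = 6.0000: 12.371649
  t * PV_t at t = 7.0000: 432.605302
Macaulay duration D = (sum_t t * PV_t) / P = 481.827176 / 76.775211 = 6.275817


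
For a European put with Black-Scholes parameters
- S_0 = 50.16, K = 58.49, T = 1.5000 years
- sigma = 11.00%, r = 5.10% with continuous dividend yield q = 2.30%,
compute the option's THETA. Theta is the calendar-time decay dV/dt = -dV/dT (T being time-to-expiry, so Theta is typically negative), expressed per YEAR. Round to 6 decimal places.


Answer: Theta = 0.736255

Derivation:
d1 = -0.7612932703; d2 = -0.8960152062
phi(d1) = 0.2985785431; exp(-qT) = 0.9660883397; exp(-rT) = 0.9263529143
Theta = -S*exp(-qT)*phi(d1)*sigma/(2*sqrt(T)) + r*K*exp(-rT)*N(-d2) - q*S*exp(-qT)*N(-d1)
N(-d1) = 0.7767590404; N(-d2) = 0.8148776791; sqrt(T) = 1.2247448714
Term 1 = -50.1600 * 0.9660883397 * 0.2985785431 * 0.1100 / (2 * 1.2247448714) = -0.6497555873
Term 2 = 0.0510 * 58.4900 * 0.9263529143 * 0.8148776791 = 2.2517526965
Term 3 = -0.0230 * 50.1600 * 0.9660883397 * 0.7767590404 = -0.8657420671
Theta = -0.6497555873 + (2.2517526965) + (-0.8657420671) = 0.736255


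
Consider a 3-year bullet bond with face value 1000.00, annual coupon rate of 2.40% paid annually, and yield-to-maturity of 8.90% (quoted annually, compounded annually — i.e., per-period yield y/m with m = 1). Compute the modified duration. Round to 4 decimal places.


Coupon per period c = face * coupon_rate / m = 24.000000
Periods per year m = 1; per-period yield y/m = 0.089000
Number of cashflows N = 3
Cashflows (t years, CF_t, discount factor 1/(1+y/m)^(m*t), PV):
  t = 1.0000: CF_t = 24.000000, DF = 0.918274, PV = 22.038567
  t = 2.0000: CF_t = 24.000000, DF = 0.843226, PV = 20.237436
  t = 3.0000: CF_t = 1024.000000, DF = 0.774313, PV = 792.896165
Price P = sum_t PV_t = 835.172168
First compute Macaulay numerator sum_t t * PV_t:
  t * PV_t at t = 1.0000: 22.038567
  t * PV_t at t = 2.0000: 40.474871
  t * PV_t at t = 3.0000: 2378.688495
Macaulay duration D = 2441.201934 / 835.172168 = 2.922992
Modified duration = D / (1 + y/m) = 2.922992 / (1 + 0.089000) = 2.684107

Answer: Modified duration = 2.6841


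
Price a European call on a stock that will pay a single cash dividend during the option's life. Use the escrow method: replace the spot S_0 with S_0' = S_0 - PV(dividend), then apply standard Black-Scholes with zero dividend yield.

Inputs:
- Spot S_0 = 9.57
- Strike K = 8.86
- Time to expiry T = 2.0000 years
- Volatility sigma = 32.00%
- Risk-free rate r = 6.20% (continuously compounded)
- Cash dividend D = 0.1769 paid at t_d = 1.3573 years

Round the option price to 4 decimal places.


PV(D) = D * exp(-r * t_d) = 0.1769 * 0.91929096 = 0.16262257
S_0' = S_0 - PV(D) = 9.5700 - 0.16262257 = 9.40737743
d1 = (ln(S_0'/K) + (r + sigma^2/2)*T) / (sigma*sqrt(T)) = 0.63274445
d2 = d1 - sigma*sqrt(T) = 0.18019611
exp(-rT) = 0.88337984
N(d1) = 0.73654973; N(d2) = 0.57150069
C = S_0' * N(d1) - K * exp(-rT) * N(d2) = 9.40737743 * 0.73654973 - 8.8600 * 0.88337984 * 0.57150069 = 2.4560

Answer: Price = 2.4560


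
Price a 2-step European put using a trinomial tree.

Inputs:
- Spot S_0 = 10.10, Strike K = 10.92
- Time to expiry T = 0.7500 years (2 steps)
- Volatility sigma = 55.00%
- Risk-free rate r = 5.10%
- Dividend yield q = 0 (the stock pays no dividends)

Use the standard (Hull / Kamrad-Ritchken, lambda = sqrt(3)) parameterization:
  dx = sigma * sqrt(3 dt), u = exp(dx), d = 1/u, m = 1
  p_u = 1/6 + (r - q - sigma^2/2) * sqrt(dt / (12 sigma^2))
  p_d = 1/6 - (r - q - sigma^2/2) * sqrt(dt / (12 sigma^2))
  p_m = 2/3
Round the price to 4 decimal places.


Answer: Price = V(0,0) = 2.0376

Derivation:
dt = T/N = 0.375000; dx = sigma*sqrt(3*dt) = 0.583363
u = exp(dx) = 1.792055; d = 1/u = 0.558019
p_u = 0.134445, p_m = 0.666667, p_d = 0.198888
Discount per step: exp(-r*dt) = 0.981057
Stock lattice S(k, j) with j the centered position index:
  k=0: S(0,+0) = 10.1000
  k=1: S(1,-1) = 5.6360; S(1,+0) = 10.1000; S(1,+1) = 18.0998
  k=2: S(2,-2) = 3.1450; S(2,-1) = 5.6360; S(2,+0) = 10.1000; S(2,+1) = 18.0998; S(2,+2) = 32.4358
Terminal payoffs V(N, j) = max(K - S_T, 0):
  V(2,-2) = 7.775015; V(2,-1) = 5.284013; V(2,+0) = 0.820000; V(2,+1) = 0.000000; V(2,+2) = 0.000000
Backward induction: V(k, j) = exp(-r*dt) * [p_u * V(k+1, j+1) + p_m * V(k+1, j) + p_d * V(k+1, j-1)]
  V(1,-1) = exp(-r*dt) * [p_u*0.820000 + p_m*5.284013 + p_d*7.775015] = 5.081167
  V(1,+0) = exp(-r*dt) * [p_u*0.000000 + p_m*0.820000 + p_d*5.284013] = 1.567331
  V(1,+1) = exp(-r*dt) * [p_u*0.000000 + p_m*0.000000 + p_d*0.820000] = 0.159999
  V(0,+0) = exp(-r*dt) * [p_u*0.159999 + p_m*1.567331 + p_d*5.081167] = 2.037638


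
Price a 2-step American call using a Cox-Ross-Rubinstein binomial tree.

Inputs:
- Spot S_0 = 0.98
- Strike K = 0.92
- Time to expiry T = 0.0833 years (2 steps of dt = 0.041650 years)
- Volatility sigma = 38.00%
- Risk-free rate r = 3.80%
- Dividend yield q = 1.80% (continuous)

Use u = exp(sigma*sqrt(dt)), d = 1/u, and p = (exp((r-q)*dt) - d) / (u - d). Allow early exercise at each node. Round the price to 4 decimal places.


dt = T/N = 0.041650
u = exp(sigma*sqrt(dt)) = 1.080638; d = 1/u = 0.925379
p = (exp((r-q)*dt) - d) / (u - d) = 0.485989
Discount per step: exp(-r*dt) = 0.998419
Stock lattice S(k, i) with i counting down-moves:
  k=0: S(0,0) = 0.9800
  k=1: S(1,0) = 1.0590; S(1,1) = 0.9069
  k=2: S(2,0) = 1.1444; S(2,1) = 0.9800; S(2,2) = 0.8392
Terminal payoffs V(N, i) = max(S_T - K, 0):
  V(2,0) = 0.224423; V(2,1) = 0.060000; V(2,2) = 0.000000
Backward induction: V(k, i) = exp(-r*dt) * [p * V(k+1, i) + (1-p) * V(k+1, i+1)]; then take max(V_cont, immediate exercise) for American.
  V(1,0) = exp(-r*dt) * [p*0.224423 + (1-p)*0.060000] = 0.139687; exercise = 0.139025; V(1,0) = max -> 0.139687
  V(1,1) = exp(-r*dt) * [p*0.060000 + (1-p)*0.000000] = 0.029113; exercise = 0.000000; V(1,1) = max -> 0.029113
  V(0,0) = exp(-r*dt) * [p*0.139687 + (1-p)*0.029113] = 0.082720; exercise = 0.060000; V(0,0) = max -> 0.082720

Answer: Price = V(0,0) = 0.0827


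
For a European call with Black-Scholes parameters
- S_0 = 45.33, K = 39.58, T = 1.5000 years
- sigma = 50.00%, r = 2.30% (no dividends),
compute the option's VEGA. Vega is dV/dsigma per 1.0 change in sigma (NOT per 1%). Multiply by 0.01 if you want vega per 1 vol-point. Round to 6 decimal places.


d1 = 0.5840320431; d2 = -0.0283403926
phi(d1) = 0.3363896067; exp(-qT) = 1.0000000000; exp(-rT) = 0.9660883397
Vega = S * exp(-qT) * phi(d1) * sqrt(T) = 45.3300 * 1.0000000000 * 0.3363896067 * 1.2247448714 = 18.675572

Answer: Vega = 18.675572


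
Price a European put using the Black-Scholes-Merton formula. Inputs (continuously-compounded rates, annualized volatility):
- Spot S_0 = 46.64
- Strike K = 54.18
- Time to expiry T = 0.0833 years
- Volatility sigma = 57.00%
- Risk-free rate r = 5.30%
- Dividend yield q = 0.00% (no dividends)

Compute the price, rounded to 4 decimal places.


Answer: Price = 8.1528

Derivation:
d1 = (ln(S/K) + (r - q + 0.5*sigma^2) * T) / (sigma * sqrt(T)) = -0.80180399
d2 = d1 - sigma * sqrt(T) = -0.96631591
exp(-rT) = 0.99559483; exp(-qT) = 1.00000000
P = K * exp(-rT) * N(-d2) - S_0 * exp(-qT) * N(-d1)
N(-d1) = 0.78866683; N(-d2) = 0.83305694
P = 54.1800 * 0.99559483 * 0.83305694 - 46.6400 * 1.00000000 * 0.78866683 = 8.1528


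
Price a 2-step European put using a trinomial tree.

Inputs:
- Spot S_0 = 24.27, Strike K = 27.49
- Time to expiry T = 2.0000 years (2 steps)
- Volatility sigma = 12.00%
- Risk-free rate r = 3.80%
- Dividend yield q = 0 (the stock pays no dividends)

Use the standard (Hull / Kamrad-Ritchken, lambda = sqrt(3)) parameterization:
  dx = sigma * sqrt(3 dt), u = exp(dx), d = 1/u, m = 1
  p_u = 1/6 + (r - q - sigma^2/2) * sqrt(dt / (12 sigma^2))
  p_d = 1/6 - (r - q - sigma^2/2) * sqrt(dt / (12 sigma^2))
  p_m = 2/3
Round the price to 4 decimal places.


dt = T/N = 1.000000; dx = sigma*sqrt(3*dt) = 0.207846
u = exp(dx) = 1.231024; d = 1/u = 0.812332
p_u = 0.240760, p_m = 0.666667, p_d = 0.092573
Discount per step: exp(-r*dt) = 0.962713
Stock lattice S(k, j) with j the centered position index:
  k=0: S(0,+0) = 24.2700
  k=1: S(1,-1) = 19.7153; S(1,+0) = 24.2700; S(1,+1) = 29.8769
  k=2: S(2,-2) = 16.0154; S(2,-1) = 19.7153; S(2,+0) = 24.2700; S(2,+1) = 29.8769; S(2,+2) = 36.7792
Terminal payoffs V(N, j) = max(K - S_T, 0):
  V(2,-2) = 11.474631; V(2,-1) = 7.774701; V(2,+0) = 3.220000; V(2,+1) = 0.000000; V(2,+2) = 0.000000
Backward induction: V(k, j) = exp(-r*dt) * [p_u * V(k+1, j+1) + p_m * V(k+1, j) + p_d * V(k+1, j-1)]
  V(1,-1) = exp(-r*dt) * [p_u*3.220000 + p_m*7.774701 + p_d*11.474631] = 6.758848
  V(1,+0) = exp(-r*dt) * [p_u*0.000000 + p_m*3.220000 + p_d*7.774701] = 2.759518
  V(1,+1) = exp(-r*dt) * [p_u*0.000000 + p_m*0.000000 + p_d*3.220000] = 0.286972
  V(0,+0) = exp(-r*dt) * [p_u*0.286972 + p_m*2.759518 + p_d*6.758848] = 2.439957

Answer: Price = V(0,0) = 2.4400


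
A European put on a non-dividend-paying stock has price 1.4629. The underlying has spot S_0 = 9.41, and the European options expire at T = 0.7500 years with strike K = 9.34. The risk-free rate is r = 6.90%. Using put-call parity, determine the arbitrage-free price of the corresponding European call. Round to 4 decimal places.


Answer: Call price = 2.0040

Derivation:
Put-call parity: C - P = S_0 * exp(-qT) - K * exp(-rT).
S_0 * exp(-qT) = 9.4100 * 1.00000000 = 9.41000000
K * exp(-rT) = 9.3400 * 0.94956623 = 8.86894858
C = P + S*exp(-qT) - K*exp(-rT)
C = 1.4629 + 9.41000000 - 8.86894858 = 2.0040


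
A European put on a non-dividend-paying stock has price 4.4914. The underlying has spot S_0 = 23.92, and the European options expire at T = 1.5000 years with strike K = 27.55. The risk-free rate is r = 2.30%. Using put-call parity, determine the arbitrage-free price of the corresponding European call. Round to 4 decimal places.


Put-call parity: C - P = S_0 * exp(-qT) - K * exp(-rT).
S_0 * exp(-qT) = 23.9200 * 1.00000000 = 23.92000000
K * exp(-rT) = 27.5500 * 0.96608834 = 26.61573376
C = P + S*exp(-qT) - K*exp(-rT)
C = 4.4914 + 23.92000000 - 26.61573376 = 1.7957

Answer: Call price = 1.7957


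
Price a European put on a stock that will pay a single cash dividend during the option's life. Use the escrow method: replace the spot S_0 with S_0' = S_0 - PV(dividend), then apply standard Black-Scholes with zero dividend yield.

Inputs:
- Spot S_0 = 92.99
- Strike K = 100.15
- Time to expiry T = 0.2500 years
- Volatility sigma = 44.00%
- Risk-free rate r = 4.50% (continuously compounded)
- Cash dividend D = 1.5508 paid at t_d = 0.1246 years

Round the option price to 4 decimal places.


Answer: Price = 12.6712

Derivation:
PV(D) = D * exp(-r * t_d) = 1.5508 * 0.99440869 = 1.54212900
S_0' = S_0 - PV(D) = 92.9900 - 1.54212900 = 91.44787100
d1 = (ln(S_0'/K) + (r + sigma^2/2)*T) / (sigma*sqrt(T)) = -0.25204531
d2 = d1 - sigma*sqrt(T) = -0.47204531
exp(-rT) = 0.98881304
N(-d1) = 0.59949698; N(-d2) = 0.68155278
P = K * exp(-rT) * N(-d2) - S_0' * N(-d1) = 100.1500 * 0.98881304 * 0.68155278 - 91.44787100 * 0.59949698 = 12.6712


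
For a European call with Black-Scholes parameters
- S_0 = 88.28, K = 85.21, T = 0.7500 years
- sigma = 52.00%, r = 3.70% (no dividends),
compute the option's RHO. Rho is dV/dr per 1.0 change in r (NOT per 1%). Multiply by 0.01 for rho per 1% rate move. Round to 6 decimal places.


d1 = 0.3653845195; d2 = -0.0849486904
phi(d1) = 0.3731810991; exp(-qT) = 1.0000000000; exp(-rT) = 0.9726314943
N(d2) = 0.4661510911
Rho = K*T*exp(-rT)*N(d2) = 85.2100 * 0.7500 * 0.9726314943 * 0.4661510911 = 28.975228

Answer: Rho = 28.975228


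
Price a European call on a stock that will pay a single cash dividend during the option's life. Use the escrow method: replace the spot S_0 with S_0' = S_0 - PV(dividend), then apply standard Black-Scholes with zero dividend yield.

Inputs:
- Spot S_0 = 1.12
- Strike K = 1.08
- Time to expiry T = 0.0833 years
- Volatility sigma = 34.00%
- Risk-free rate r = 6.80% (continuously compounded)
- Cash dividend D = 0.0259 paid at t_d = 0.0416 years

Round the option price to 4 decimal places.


PV(D) = D * exp(-r * t_d) = 0.0259 * 0.99717520 = 0.02582684
S_0' = S_0 - PV(D) = 1.1200 - 0.02582684 = 1.09417316
d1 = (ln(S_0'/K) + (r + sigma^2/2)*T) / (sigma*sqrt(T)) = 0.23965245
d2 = d1 - sigma*sqrt(T) = 0.14152253
exp(-rT) = 0.99435161
N(d1) = 0.59470015; N(d2) = 0.55627142
C = S_0' * N(d1) - K * exp(-rT) * N(d2) = 1.09417316 * 0.59470015 - 1.0800 * 0.99435161 * 0.55627142 = 0.0533

Answer: Price = 0.0533


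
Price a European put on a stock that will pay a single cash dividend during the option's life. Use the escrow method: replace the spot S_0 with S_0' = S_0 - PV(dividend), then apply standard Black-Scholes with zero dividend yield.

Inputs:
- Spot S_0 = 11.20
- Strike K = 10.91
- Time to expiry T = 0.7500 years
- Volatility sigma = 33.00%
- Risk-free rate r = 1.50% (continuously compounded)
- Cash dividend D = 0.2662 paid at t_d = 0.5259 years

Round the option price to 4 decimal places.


PV(D) = D * exp(-r * t_d) = 0.2662 * 0.99214253 = 0.26410834
S_0' = S_0 - PV(D) = 11.2000 - 0.26410834 = 10.93589166
d1 = (ln(S_0'/K) + (r + sigma^2/2)*T) / (sigma*sqrt(T)) = 0.19055321
d2 = d1 - sigma*sqrt(T) = -0.09523518
exp(-rT) = 0.98881304
N(-d1) = 0.42443783; N(-d2) = 0.53793599
P = K * exp(-rT) * N(-d2) - S_0' * N(-d1) = 10.9100 * 0.98881304 * 0.53793599 - 10.93589166 * 0.42443783 = 1.1616

Answer: Price = 1.1616


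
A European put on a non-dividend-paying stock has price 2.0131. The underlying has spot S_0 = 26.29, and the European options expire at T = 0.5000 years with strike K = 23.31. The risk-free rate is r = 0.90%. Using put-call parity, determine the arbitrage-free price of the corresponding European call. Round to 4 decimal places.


Answer: Call price = 5.0978

Derivation:
Put-call parity: C - P = S_0 * exp(-qT) - K * exp(-rT).
S_0 * exp(-qT) = 26.2900 * 1.00000000 = 26.29000000
K * exp(-rT) = 23.3100 * 0.99551011 = 23.20534066
C = P + S*exp(-qT) - K*exp(-rT)
C = 2.0131 + 26.29000000 - 23.20534066 = 5.0978


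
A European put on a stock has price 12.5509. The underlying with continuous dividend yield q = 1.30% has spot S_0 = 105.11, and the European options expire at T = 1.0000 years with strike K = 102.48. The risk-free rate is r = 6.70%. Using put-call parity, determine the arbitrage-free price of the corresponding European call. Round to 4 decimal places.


Put-call parity: C - P = S_0 * exp(-qT) - K * exp(-rT).
S_0 * exp(-qT) = 105.1100 * 0.98708414 = 103.75241343
K * exp(-rT) = 102.4800 * 0.93519520 = 95.83880423
C = P + S*exp(-qT) - K*exp(-rT)
C = 12.5509 + 103.75241343 - 95.83880423 = 20.4645

Answer: Call price = 20.4645


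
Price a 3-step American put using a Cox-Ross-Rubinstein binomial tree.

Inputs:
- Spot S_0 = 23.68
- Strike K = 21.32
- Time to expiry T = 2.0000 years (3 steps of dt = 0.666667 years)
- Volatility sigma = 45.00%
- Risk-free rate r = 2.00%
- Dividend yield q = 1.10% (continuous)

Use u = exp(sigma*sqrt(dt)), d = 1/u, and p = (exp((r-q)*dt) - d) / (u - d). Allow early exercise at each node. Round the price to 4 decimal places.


Answer: Price = V(0,0) = 4.6355

Derivation:
dt = T/N = 0.666667
u = exp(sigma*sqrt(dt)) = 1.444009; d = 1/u = 0.692516
p = (exp((r-q)*dt) - d) / (u - d) = 0.417172
Discount per step: exp(-r*dt) = 0.986755
Stock lattice S(k, i) with i counting down-moves:
  k=0: S(0,0) = 23.6800
  k=1: S(1,0) = 34.1941; S(1,1) = 16.3988
  k=2: S(2,0) = 49.3767; S(2,1) = 23.6800; S(2,2) = 11.3564
  k=3: S(3,0) = 71.3003; S(3,1) = 34.1941; S(3,2) = 16.3988; S(3,3) = 7.8645
Terminal payoffs V(N, i) = max(K - S_T, 0):
  V(3,0) = 0.000000; V(3,1) = 0.000000; V(3,2) = 4.921213; V(3,3) = 13.455488
Backward induction: V(k, i) = exp(-r*dt) * [p * V(k+1, i) + (1-p) * V(k+1, i+1)]; then take max(V_cont, immediate exercise) for American.
  V(2,0) = exp(-r*dt) * [p*0.000000 + (1-p)*0.000000] = 0.000000; exercise = 0.000000; V(2,0) = max -> 0.000000
  V(2,1) = exp(-r*dt) * [p*0.000000 + (1-p)*4.921213] = 2.830232; exercise = 0.000000; V(2,1) = max -> 2.830232
  V(2,2) = exp(-r*dt) * [p*4.921213 + (1-p)*13.455488] = 9.764168; exercise = 9.963572; V(2,2) = max -> 9.963572
  V(1,0) = exp(-r*dt) * [p*0.000000 + (1-p)*2.830232] = 1.627691; exercise = 0.000000; V(1,0) = max -> 1.627691
  V(1,1) = exp(-r*dt) * [p*2.830232 + (1-p)*9.963572] = 6.895192; exercise = 4.921213; V(1,1) = max -> 6.895192
  V(0,0) = exp(-r*dt) * [p*1.627691 + (1-p)*6.895192] = 4.635518; exercise = 0.000000; V(0,0) = max -> 4.635518


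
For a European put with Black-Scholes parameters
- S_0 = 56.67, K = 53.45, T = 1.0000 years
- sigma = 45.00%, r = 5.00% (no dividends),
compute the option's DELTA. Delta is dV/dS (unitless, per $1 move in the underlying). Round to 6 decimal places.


d1 = 0.4661074060; d2 = 0.0161074060
phi(d1) = 0.3578767627; exp(-qT) = 1.0000000000; exp(-rT) = 0.9512294245
N(-d1) = 0.3205693112
Delta = -exp(-qT) * N(-d1) = -1.0000000000 * 0.3205693112 = -0.320569

Answer: Delta = -0.320569


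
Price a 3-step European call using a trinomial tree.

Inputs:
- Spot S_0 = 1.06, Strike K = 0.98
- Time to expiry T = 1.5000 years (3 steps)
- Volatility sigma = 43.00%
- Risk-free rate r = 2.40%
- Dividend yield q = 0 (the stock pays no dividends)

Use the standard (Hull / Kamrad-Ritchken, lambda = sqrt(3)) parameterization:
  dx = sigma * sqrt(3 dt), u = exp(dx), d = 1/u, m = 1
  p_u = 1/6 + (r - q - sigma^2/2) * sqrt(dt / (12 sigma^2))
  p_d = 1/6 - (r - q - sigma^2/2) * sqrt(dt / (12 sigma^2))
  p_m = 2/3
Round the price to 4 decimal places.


dt = T/N = 0.500000; dx = sigma*sqrt(3*dt) = 0.526640
u = exp(dx) = 1.693234; d = 1/u = 0.590586
p_u = 0.134173, p_m = 0.666667, p_d = 0.199160
Discount per step: exp(-r*dt) = 0.988072
Stock lattice S(k, j) with j the centered position index:
  k=0: S(0,+0) = 1.0600
  k=1: S(1,-1) = 0.6260; S(1,+0) = 1.0600; S(1,+1) = 1.7948
  k=2: S(2,-2) = 0.3697; S(2,-1) = 0.6260; S(2,+0) = 1.0600; S(2,+1) = 1.7948; S(2,+2) = 3.0391
  k=3: S(3,-3) = 0.2184; S(3,-2) = 0.3697; S(3,-1) = 0.6260; S(3,+0) = 1.0600; S(3,+1) = 1.7948; S(3,+2) = 3.0391; S(3,+3) = 5.1458
Terminal payoffs V(N, j) = max(S_T - K, 0):
  V(3,-3) = 0.000000; V(3,-2) = 0.000000; V(3,-1) = 0.000000; V(3,+0) = 0.080000; V(3,+1) = 0.814828; V(3,+2) = 2.059064; V(3,+3) = 4.165846
Backward induction: V(k, j) = exp(-r*dt) * [p_u * V(k+1, j+1) + p_m * V(k+1, j) + p_d * V(k+1, j-1)]
  V(2,-2) = exp(-r*dt) * [p_u*0.000000 + p_m*0.000000 + p_d*0.000000] = 0.000000
  V(2,-1) = exp(-r*dt) * [p_u*0.080000 + p_m*0.000000 + p_d*0.000000] = 0.010606
  V(2,+0) = exp(-r*dt) * [p_u*0.814828 + p_m*0.080000 + p_d*0.000000] = 0.160721
  V(2,+1) = exp(-r*dt) * [p_u*2.059064 + p_m*0.814828 + p_d*0.080000] = 0.825457
  V(2,+2) = exp(-r*dt) * [p_u*4.165846 + p_m*2.059064 + p_d*0.814828] = 2.068957
  V(1,-1) = exp(-r*dt) * [p_u*0.160721 + p_m*0.010606 + p_d*0.000000] = 0.028293
  V(1,+0) = exp(-r*dt) * [p_u*0.825457 + p_m*0.160721 + p_d*0.010606] = 0.217389
  V(1,+1) = exp(-r*dt) * [p_u*2.068957 + p_m*0.825457 + p_d*0.160721] = 0.849655
  V(0,+0) = exp(-r*dt) * [p_u*0.849655 + p_m*0.217389 + p_d*0.028293] = 0.261406

Answer: Price = V(0,0) = 0.2614


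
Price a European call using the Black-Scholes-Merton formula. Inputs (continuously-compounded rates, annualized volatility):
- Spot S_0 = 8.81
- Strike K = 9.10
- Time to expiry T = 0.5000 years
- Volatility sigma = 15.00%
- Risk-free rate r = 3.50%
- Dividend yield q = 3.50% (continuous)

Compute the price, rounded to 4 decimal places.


Answer: Price = 0.2469

Derivation:
d1 = (ln(S/K) + (r - q + 0.5*sigma^2) * T) / (sigma * sqrt(T)) = -0.25231431
d2 = d1 - sigma * sqrt(T) = -0.35838032
exp(-rT) = 0.98265224; exp(-qT) = 0.98265224
C = S_0 * exp(-qT) * N(d1) - K * exp(-rT) * N(d2)
N(d1) = 0.40039907; N(d2) = 0.36002936
C = 8.8100 * 0.98265224 * 0.40039907 - 9.1000 * 0.98265224 * 0.36002936 = 0.2469


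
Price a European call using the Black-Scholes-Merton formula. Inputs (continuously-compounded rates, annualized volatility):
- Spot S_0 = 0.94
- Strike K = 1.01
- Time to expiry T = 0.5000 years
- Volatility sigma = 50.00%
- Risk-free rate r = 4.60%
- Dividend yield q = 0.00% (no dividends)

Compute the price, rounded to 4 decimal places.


d1 = (ln(S/K) + (r - q + 0.5*sigma^2) * T) / (sigma * sqrt(T)) = 0.03867666
d2 = d1 - sigma * sqrt(T) = -0.31487673
exp(-rT) = 0.97726248; exp(-qT) = 1.00000000
C = S_0 * exp(-qT) * N(d1) - K * exp(-rT) * N(d2)
N(d1) = 0.51542591; N(d2) = 0.37642763
C = 0.9400 * 1.00000000 * 0.51542591 - 1.0100 * 0.97726248 * 0.37642763 = 0.1130

Answer: Price = 0.1130


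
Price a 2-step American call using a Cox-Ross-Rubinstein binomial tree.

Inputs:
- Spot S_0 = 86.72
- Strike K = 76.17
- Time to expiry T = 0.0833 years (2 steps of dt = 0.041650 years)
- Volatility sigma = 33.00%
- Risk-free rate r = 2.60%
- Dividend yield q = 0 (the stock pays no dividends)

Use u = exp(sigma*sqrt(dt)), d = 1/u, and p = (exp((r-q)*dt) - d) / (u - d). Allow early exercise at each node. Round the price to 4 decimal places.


Answer: Price = V(0,0) = 10.8125

Derivation:
dt = T/N = 0.041650
u = exp(sigma*sqrt(dt)) = 1.069667; d = 1/u = 0.934870
p = (exp((r-q)*dt) - d) / (u - d) = 0.491207
Discount per step: exp(-r*dt) = 0.998918
Stock lattice S(k, i) with i counting down-moves:
  k=0: S(0,0) = 86.7200
  k=1: S(1,0) = 92.7615; S(1,1) = 81.0720
  k=2: S(2,0) = 99.2240; S(2,1) = 86.7200; S(2,2) = 75.7918
Terminal payoffs V(N, i) = max(S_T - K, 0):
  V(2,0) = 23.053961; V(2,1) = 10.550000; V(2,2) = 0.000000
Backward induction: V(k, i) = exp(-r*dt) * [p * V(k+1, i) + (1-p) * V(k+1, i+1)]; then take max(V_cont, immediate exercise) for American.
  V(1,0) = exp(-r*dt) * [p*23.053961 + (1-p)*10.550000] = 16.673972; exercise = 16.591532; V(1,0) = max -> 16.673972
  V(1,1) = exp(-r*dt) * [p*10.550000 + (1-p)*0.000000] = 5.176629; exercise = 4.901951; V(1,1) = max -> 5.176629
  V(0,0) = exp(-r*dt) * [p*16.673972 + (1-p)*5.176629] = 10.812494; exercise = 10.550000; V(0,0) = max -> 10.812494


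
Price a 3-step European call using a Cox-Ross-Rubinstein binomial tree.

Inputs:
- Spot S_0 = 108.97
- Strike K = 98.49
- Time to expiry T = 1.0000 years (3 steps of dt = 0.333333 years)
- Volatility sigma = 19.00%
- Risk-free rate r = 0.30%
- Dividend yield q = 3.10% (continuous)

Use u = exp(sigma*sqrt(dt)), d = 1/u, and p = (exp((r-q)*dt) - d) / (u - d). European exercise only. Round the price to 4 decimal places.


dt = T/N = 0.333333
u = exp(sigma*sqrt(dt)) = 1.115939; d = 1/u = 0.896106
p = (exp((r-q)*dt) - d) / (u - d) = 0.430344
Discount per step: exp(-r*dt) = 0.999000
Stock lattice S(k, i) with i counting down-moves:
  k=0: S(0,0) = 108.9700
  k=1: S(1,0) = 121.6039; S(1,1) = 97.6487
  k=2: S(2,0) = 135.7026; S(2,1) = 108.9700; S(2,2) = 87.5036
  k=3: S(3,0) = 151.4359; S(3,1) = 121.6039; S(3,2) = 97.6487; S(3,3) = 78.4125
Terminal payoffs V(N, i) = max(S_T - K, 0):
  V(3,0) = 52.945875; V(3,1) = 23.113915; V(3,2) = 0.000000; V(3,3) = 0.000000
Backward induction: V(k, i) = exp(-r*dt) * [p * V(k+1, i) + (1-p) * V(k+1, i+1)].
  V(2,0) = exp(-r*dt) * [p*52.945875 + (1-p)*23.113915] = 35.915999
  V(2,1) = exp(-r*dt) * [p*23.113915 + (1-p)*0.000000] = 9.937003
  V(2,2) = exp(-r*dt) * [p*0.000000 + (1-p)*0.000000] = 0.000000
  V(1,0) = exp(-r*dt) * [p*35.915999 + (1-p)*9.937003] = 21.095813
  V(1,1) = exp(-r*dt) * [p*9.937003 + (1-p)*0.000000] = 4.272060
  V(0,0) = exp(-r*dt) * [p*21.095813 + (1-p)*4.272060] = 11.500562

Answer: Price = V(0,0) = 11.5006


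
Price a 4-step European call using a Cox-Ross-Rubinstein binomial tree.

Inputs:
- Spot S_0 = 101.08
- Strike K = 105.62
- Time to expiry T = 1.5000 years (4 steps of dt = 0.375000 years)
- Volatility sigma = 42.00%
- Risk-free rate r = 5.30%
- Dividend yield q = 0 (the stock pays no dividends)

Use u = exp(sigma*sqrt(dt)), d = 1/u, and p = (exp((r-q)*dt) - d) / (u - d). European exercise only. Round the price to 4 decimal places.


dt = T/N = 0.375000
u = exp(sigma*sqrt(dt)) = 1.293299; d = 1/u = 0.773216
p = (exp((r-q)*dt) - d) / (u - d) = 0.474650
Discount per step: exp(-r*dt) = 0.980321
Stock lattice S(k, i) with i counting down-moves:
  k=0: S(0,0) = 101.0800
  k=1: S(1,0) = 130.7267; S(1,1) = 78.1567
  k=2: S(2,0) = 169.0687; S(2,1) = 101.0800; S(2,2) = 60.4320
  k=3: S(3,0) = 218.6564; S(3,1) = 130.7267; S(3,2) = 78.1567; S(3,3) = 46.7270
  k=4: S(4,0) = 282.7881; S(4,1) = 169.0687; S(4,2) = 101.0800; S(4,3) = 60.4320; S(4,4) = 36.1301
Terminal payoffs V(N, i) = max(S_T - K, 0):
  V(4,0) = 177.168134; V(4,1) = 63.448698; V(4,2) = 0.000000; V(4,3) = 0.000000; V(4,4) = 0.000000
Backward induction: V(k, i) = exp(-r*dt) * [p * V(k+1, i) + (1-p) * V(k+1, i+1)].
  V(3,0) = exp(-r*dt) * [p*177.168134 + (1-p)*63.448698] = 115.114875
  V(3,1) = exp(-r*dt) * [p*63.448698 + (1-p)*0.000000] = 29.523303
  V(3,2) = exp(-r*dt) * [p*0.000000 + (1-p)*0.000000] = 0.000000
  V(3,3) = exp(-r*dt) * [p*0.000000 + (1-p)*0.000000] = 0.000000
  V(2,0) = exp(-r*dt) * [p*115.114875 + (1-p)*29.523303] = 68.768919
  V(2,1) = exp(-r*dt) * [p*29.523303 + (1-p)*0.000000] = 13.737483
  V(2,2) = exp(-r*dt) * [p*0.000000 + (1-p)*0.000000] = 0.000000
  V(1,0) = exp(-r*dt) * [p*68.768919 + (1-p)*13.737483] = 39.073814
  V(1,1) = exp(-r*dt) * [p*13.737483 + (1-p)*0.000000] = 6.392186
  V(0,0) = exp(-r*dt) * [p*39.073814 + (1-p)*6.392186] = 21.473478

Answer: Price = V(0,0) = 21.4735


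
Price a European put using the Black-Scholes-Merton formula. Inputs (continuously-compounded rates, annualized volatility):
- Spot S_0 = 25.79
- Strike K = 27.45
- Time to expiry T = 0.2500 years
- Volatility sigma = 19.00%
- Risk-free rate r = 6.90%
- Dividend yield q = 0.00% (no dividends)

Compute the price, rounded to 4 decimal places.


d1 = (ln(S/K) + (r - q + 0.5*sigma^2) * T) / (sigma * sqrt(T)) = -0.42754577
d2 = d1 - sigma * sqrt(T) = -0.52254577
exp(-rT) = 0.98289793; exp(-qT) = 1.00000000
P = K * exp(-rT) * N(-d2) - S_0 * exp(-qT) * N(-d1)
N(-d1) = 0.66550907; N(-d2) = 0.69935481
P = 27.4500 * 0.98289793 * 0.69935481 - 25.7900 * 1.00000000 * 0.66550907 = 1.7055

Answer: Price = 1.7055


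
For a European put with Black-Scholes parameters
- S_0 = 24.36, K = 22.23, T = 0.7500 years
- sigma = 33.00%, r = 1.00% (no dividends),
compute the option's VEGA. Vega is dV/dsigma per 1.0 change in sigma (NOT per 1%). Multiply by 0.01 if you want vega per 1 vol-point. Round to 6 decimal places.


d1 = 0.4893033554; d2 = 0.2035149722
phi(d1) = 0.3539330811; exp(-qT) = 1.0000000000; exp(-rT) = 0.9925280548
Vega = S * exp(-qT) * phi(d1) * sqrt(T) = 24.3600 * 1.0000000000 * 0.3539330811 * 0.8660254038 = 7.466706

Answer: Vega = 7.466706


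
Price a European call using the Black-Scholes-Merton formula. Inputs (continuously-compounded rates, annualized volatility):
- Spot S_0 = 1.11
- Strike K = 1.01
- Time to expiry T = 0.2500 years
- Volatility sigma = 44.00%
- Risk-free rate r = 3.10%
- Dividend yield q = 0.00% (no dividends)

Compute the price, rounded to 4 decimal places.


d1 = (ln(S/K) + (r - q + 0.5*sigma^2) * T) / (sigma * sqrt(T)) = 0.57436220
d2 = d1 - sigma * sqrt(T) = 0.35436220
exp(-rT) = 0.99227995; exp(-qT) = 1.00000000
C = S_0 * exp(-qT) * N(d1) - K * exp(-rT) * N(d2)
N(d1) = 0.71713864; N(d2) = 0.63846627
C = 1.1100 * 1.00000000 * 0.71713864 - 1.0100 * 0.99227995 * 0.63846627 = 0.1562

Answer: Price = 0.1562


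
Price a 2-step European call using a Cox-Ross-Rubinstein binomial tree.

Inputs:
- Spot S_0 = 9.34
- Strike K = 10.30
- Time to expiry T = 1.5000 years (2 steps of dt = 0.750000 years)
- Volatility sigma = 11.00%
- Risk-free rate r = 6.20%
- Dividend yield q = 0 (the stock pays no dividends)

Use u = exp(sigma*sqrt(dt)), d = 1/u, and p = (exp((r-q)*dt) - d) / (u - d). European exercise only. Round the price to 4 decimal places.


Answer: Price = V(0,0) = 0.4800

Derivation:
dt = T/N = 0.750000
u = exp(sigma*sqrt(dt)) = 1.099948; d = 1/u = 0.909134
p = (exp((r-q)*dt) - d) / (u - d) = 0.725650
Discount per step: exp(-r*dt) = 0.954565
Stock lattice S(k, i) with i counting down-moves:
  k=0: S(0,0) = 9.3400
  k=1: S(1,0) = 10.2735; S(1,1) = 8.4913
  k=2: S(2,0) = 11.3003; S(2,1) = 9.3400; S(2,2) = 7.7197
Terminal payoffs V(N, i) = max(S_T - K, 0):
  V(2,0) = 1.000329; V(2,1) = 0.000000; V(2,2) = 0.000000
Backward induction: V(k, i) = exp(-r*dt) * [p * V(k+1, i) + (1-p) * V(k+1, i+1)].
  V(1,0) = exp(-r*dt) * [p*1.000329 + (1-p)*0.000000] = 0.692908
  V(1,1) = exp(-r*dt) * [p*0.000000 + (1-p)*0.000000] = 0.000000
  V(0,0) = exp(-r*dt) * [p*0.692908 + (1-p)*0.000000] = 0.479963


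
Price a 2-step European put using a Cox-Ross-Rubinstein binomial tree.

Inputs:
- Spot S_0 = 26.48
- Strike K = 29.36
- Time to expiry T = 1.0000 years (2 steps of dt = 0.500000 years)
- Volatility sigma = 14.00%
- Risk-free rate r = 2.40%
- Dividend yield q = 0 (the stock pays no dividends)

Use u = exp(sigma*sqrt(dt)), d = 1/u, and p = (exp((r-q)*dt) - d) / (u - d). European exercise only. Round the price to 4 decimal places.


Answer: Price = V(0,0) = 3.0026

Derivation:
dt = T/N = 0.500000
u = exp(sigma*sqrt(dt)) = 1.104061; d = 1/u = 0.905747
p = (exp((r-q)*dt) - d) / (u - d) = 0.536146
Discount per step: exp(-r*dt) = 0.988072
Stock lattice S(k, i) with i counting down-moves:
  k=0: S(0,0) = 26.4800
  k=1: S(1,0) = 29.2355; S(1,1) = 23.9842
  k=2: S(2,0) = 32.2778; S(2,1) = 26.4800; S(2,2) = 21.7236
Terminal payoffs V(N, i) = max(K - S_T, 0):
  V(2,0) = 0.000000; V(2,1) = 2.880000; V(2,2) = 7.636387
Backward induction: V(k, i) = exp(-r*dt) * [p * V(k+1, i) + (1-p) * V(k+1, i+1)].
  V(1,0) = exp(-r*dt) * [p*0.000000 + (1-p)*2.880000] = 1.319964
  V(1,1) = exp(-r*dt) * [p*2.880000 + (1-p)*7.636387] = 5.025597
  V(0,0) = exp(-r*dt) * [p*1.319964 + (1-p)*5.025597] = 3.002588


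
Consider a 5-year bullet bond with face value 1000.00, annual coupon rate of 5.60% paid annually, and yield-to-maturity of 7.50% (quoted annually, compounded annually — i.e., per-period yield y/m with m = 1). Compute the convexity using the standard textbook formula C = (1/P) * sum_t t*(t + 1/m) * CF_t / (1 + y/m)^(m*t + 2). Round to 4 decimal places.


Coupon per period c = face * coupon_rate / m = 56.000000
Periods per year m = 1; per-period yield y/m = 0.075000
Number of cashflows N = 5
Cashflows (t years, CF_t, discount factor 1/(1+y/m)^(m*t), PV):
  t = 1.0000: CF_t = 56.000000, DF = 0.930233, PV = 52.093023
  t = 2.0000: CF_t = 56.000000, DF = 0.865333, PV = 48.458626
  t = 3.0000: CF_t = 56.000000, DF = 0.804961, PV = 45.077792
  t = 4.0000: CF_t = 56.000000, DF = 0.748801, PV = 41.932830
  t = 5.0000: CF_t = 1056.000000, DF = 0.696559, PV = 735.565916
Price P = sum_t PV_t = 923.128187
Convexity numerator sum_t t*(t + 1/m) * CF_t / (1+y/m)^(m*t + 2):
  t = 1.0000: term = 90.155584
  t = 2.0000: term = 251.596978
  t = 3.0000: term = 468.087401
  t = 4.0000: term = 725.716901
  t = 5.0000: term = 19095.275260
Convexity = (1/P) * sum = 20630.832124 / 923.128187 = 22.348827

Answer: Convexity = 22.3488


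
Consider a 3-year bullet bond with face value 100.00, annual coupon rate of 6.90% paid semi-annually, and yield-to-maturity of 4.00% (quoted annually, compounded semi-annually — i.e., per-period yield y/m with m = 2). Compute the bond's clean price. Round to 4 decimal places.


Answer: Price = 108.1221

Derivation:
Coupon per period c = face * coupon_rate / m = 3.450000
Periods per year m = 2; per-period yield y/m = 0.020000
Number of cashflows N = 6
Cashflows (t years, CF_t, discount factor 1/(1+y/m)^(m*t), PV):
  t = 0.5000: CF_t = 3.450000, DF = 0.980392, PV = 3.382353
  t = 1.0000: CF_t = 3.450000, DF = 0.961169, PV = 3.316032
  t = 1.5000: CF_t = 3.450000, DF = 0.942322, PV = 3.251012
  t = 2.0000: CF_t = 3.450000, DF = 0.923845, PV = 3.187267
  t = 2.5000: CF_t = 3.450000, DF = 0.905731, PV = 3.124771
  t = 3.0000: CF_t = 103.450000, DF = 0.887971, PV = 91.860639
Price P = sum_t PV_t = 108.122075


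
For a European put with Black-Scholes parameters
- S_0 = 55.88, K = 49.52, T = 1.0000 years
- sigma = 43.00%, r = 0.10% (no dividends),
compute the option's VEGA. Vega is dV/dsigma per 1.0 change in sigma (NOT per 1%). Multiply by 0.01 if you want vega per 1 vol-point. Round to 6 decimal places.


d1 = 0.4983253628; d2 = 0.0683253628
phi(d1) = 0.3523597470; exp(-qT) = 1.0000000000; exp(-rT) = 0.9990004998
Vega = S * exp(-qT) * phi(d1) * sqrt(T) = 55.8800 * 1.0000000000 * 0.3523597470 * 1.0000000000 = 19.689863

Answer: Vega = 19.689863


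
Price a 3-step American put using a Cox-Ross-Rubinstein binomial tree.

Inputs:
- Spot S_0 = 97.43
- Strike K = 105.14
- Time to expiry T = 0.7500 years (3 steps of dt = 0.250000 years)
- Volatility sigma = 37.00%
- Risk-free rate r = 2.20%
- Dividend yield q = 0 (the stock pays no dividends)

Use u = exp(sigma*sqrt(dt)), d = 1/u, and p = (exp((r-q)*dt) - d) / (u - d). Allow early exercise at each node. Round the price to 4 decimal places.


dt = T/N = 0.250000
u = exp(sigma*sqrt(dt)) = 1.203218; d = 1/u = 0.831104
p = (exp((r-q)*dt) - d) / (u - d) = 0.468703
Discount per step: exp(-r*dt) = 0.994515
Stock lattice S(k, i) with i counting down-moves:
  k=0: S(0,0) = 97.4300
  k=1: S(1,0) = 117.2296; S(1,1) = 80.9745
  k=2: S(2,0) = 141.0528; S(2,1) = 97.4300; S(2,2) = 67.2982
  k=3: S(3,0) = 169.7173; S(3,1) = 117.2296; S(3,2) = 80.9745; S(3,3) = 55.9319
Terminal payoffs V(N, i) = max(K - S_T, 0):
  V(3,0) = 0.000000; V(3,1) = 0.000000; V(3,2) = 24.165510; V(3,3) = 49.208140
Backward induction: V(k, i) = exp(-r*dt) * [p * V(k+1, i) + (1-p) * V(k+1, i+1)]; then take max(V_cont, immediate exercise) for American.
  V(2,0) = exp(-r*dt) * [p*0.000000 + (1-p)*0.000000] = 0.000000; exercise = 0.000000; V(2,0) = max -> 0.000000
  V(2,1) = exp(-r*dt) * [p*0.000000 + (1-p)*24.165510] = 12.768652; exercise = 7.710000; V(2,1) = max -> 12.768652
  V(2,2) = exp(-r*dt) * [p*24.165510 + (1-p)*49.208140] = 37.265071; exercise = 37.841754; V(2,2) = max -> 37.841754
  V(1,0) = exp(-r*dt) * [p*0.000000 + (1-p)*12.768652] = 6.746742; exercise = 0.000000; V(1,0) = max -> 6.746742
  V(1,1) = exp(-r*dt) * [p*12.768652 + (1-p)*37.841754] = 25.946825; exercise = 24.165510; V(1,1) = max -> 25.946825
  V(0,0) = exp(-r*dt) * [p*6.746742 + (1-p)*25.946825] = 16.854740; exercise = 7.710000; V(0,0) = max -> 16.854740

Answer: Price = V(0,0) = 16.8547


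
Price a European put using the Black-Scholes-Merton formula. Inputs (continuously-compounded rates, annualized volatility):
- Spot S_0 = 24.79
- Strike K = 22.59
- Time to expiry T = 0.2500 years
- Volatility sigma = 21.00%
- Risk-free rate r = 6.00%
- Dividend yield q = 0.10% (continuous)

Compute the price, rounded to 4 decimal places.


Answer: Price = 0.1955

Derivation:
d1 = (ln(S/K) + (r - q + 0.5*sigma^2) * T) / (sigma * sqrt(T)) = 1.07805253
d2 = d1 - sigma * sqrt(T) = 0.97305253
exp(-rT) = 0.98511194; exp(-qT) = 0.99975003
P = K * exp(-rT) * N(-d2) - S_0 * exp(-qT) * N(-d1)
N(-d1) = 0.14050516; N(-d2) = 0.16526360
P = 22.5900 * 0.98511194 * 0.16526360 - 24.7900 * 0.99975003 * 0.14050516 = 0.1955


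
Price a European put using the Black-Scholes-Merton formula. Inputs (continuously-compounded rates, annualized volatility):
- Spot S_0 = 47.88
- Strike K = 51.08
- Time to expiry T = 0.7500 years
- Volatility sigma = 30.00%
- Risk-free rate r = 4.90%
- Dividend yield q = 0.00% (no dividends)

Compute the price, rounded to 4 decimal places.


d1 = (ln(S/K) + (r - q + 0.5*sigma^2) * T) / (sigma * sqrt(T)) = 0.02234288
d2 = d1 - sigma * sqrt(T) = -0.23746474
exp(-rT) = 0.96391708; exp(-qT) = 1.00000000
P = K * exp(-rT) * N(-d2) - S_0 * exp(-qT) * N(-d1)
N(-d1) = 0.49108722; N(-d2) = 0.59385187
P = 51.0800 * 0.96391708 * 0.59385187 - 47.8800 * 1.00000000 * 0.49108722 = 5.7262

Answer: Price = 5.7262


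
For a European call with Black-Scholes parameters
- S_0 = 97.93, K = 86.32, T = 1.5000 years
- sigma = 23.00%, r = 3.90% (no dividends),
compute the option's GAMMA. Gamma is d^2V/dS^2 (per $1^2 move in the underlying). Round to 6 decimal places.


d1 = 0.7964981542; d2 = 0.5148068338
phi(d1) = 0.2905024735; exp(-qT) = 1.0000000000; exp(-rT) = 0.9431782404
Gamma = exp(-qT) * phi(d1) / (S * sigma * sqrt(T)) = 1.0000000000 * 0.2905024735 / (97.9300 * 0.2300 * 1.2247448714) = 0.010531

Answer: Gamma = 0.010531


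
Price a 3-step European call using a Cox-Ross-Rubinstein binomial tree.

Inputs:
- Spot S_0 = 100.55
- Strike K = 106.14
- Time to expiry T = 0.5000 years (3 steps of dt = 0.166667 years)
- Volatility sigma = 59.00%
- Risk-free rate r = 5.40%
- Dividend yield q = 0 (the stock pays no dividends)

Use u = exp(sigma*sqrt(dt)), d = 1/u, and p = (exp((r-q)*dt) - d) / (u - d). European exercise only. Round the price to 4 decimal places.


Answer: Price = V(0,0) = 16.7306

Derivation:
dt = T/N = 0.166667
u = exp(sigma*sqrt(dt)) = 1.272351; d = 1/u = 0.785947
p = (exp((r-q)*dt) - d) / (u - d) = 0.458659
Discount per step: exp(-r*dt) = 0.991040
Stock lattice S(k, i) with i counting down-moves:
  k=0: S(0,0) = 100.5500
  k=1: S(1,0) = 127.9349; S(1,1) = 79.0269
  k=2: S(2,0) = 162.7781; S(2,1) = 100.5500; S(2,2) = 62.1109
  k=3: S(3,0) = 207.1109; S(3,1) = 127.9349; S(3,2) = 79.0269; S(3,3) = 48.8159
Terminal payoffs V(N, i) = max(S_T - K, 0):
  V(3,0) = 100.970940; V(3,1) = 21.794909; V(3,2) = 0.000000; V(3,3) = 0.000000
Backward induction: V(k, i) = exp(-r*dt) * [p * V(k+1, i) + (1-p) * V(k+1, i+1)].
  V(2,0) = exp(-r*dt) * [p*100.970940 + (1-p)*21.794909] = 57.589103
  V(2,1) = exp(-r*dt) * [p*21.794909 + (1-p)*0.000000] = 9.906877
  V(2,2) = exp(-r*dt) * [p*0.000000 + (1-p)*0.000000] = 0.000000
  V(1,0) = exp(-r*dt) * [p*57.589103 + (1-p)*9.906877] = 31.492073
  V(1,1) = exp(-r*dt) * [p*9.906877 + (1-p)*0.000000] = 4.503171
  V(0,0) = exp(-r*dt) * [p*31.492073 + (1-p)*4.503171] = 16.730631


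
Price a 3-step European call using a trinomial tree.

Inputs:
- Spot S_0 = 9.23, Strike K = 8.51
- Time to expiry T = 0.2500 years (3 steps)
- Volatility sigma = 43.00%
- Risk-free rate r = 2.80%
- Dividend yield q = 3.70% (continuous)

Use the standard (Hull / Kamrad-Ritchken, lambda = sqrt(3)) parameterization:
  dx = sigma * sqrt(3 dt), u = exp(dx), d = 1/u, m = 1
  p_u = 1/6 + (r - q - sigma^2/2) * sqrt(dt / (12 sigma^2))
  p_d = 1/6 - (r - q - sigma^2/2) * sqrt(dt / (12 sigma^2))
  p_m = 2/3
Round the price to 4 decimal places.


Answer: Price = V(0,0) = 1.1688

Derivation:
dt = T/N = 0.083333; dx = sigma*sqrt(3*dt) = 0.215000
u = exp(dx) = 1.239862; d = 1/u = 0.806541
p_u = 0.147006, p_m = 0.666667, p_d = 0.186328
Discount per step: exp(-r*dt) = 0.997669
Stock lattice S(k, j) with j the centered position index:
  k=0: S(0,+0) = 9.2300
  k=1: S(1,-1) = 7.4444; S(1,+0) = 9.2300; S(1,+1) = 11.4439
  k=2: S(2,-2) = 6.0042; S(2,-1) = 7.4444; S(2,+0) = 9.2300; S(2,+1) = 11.4439; S(2,+2) = 14.1889
  k=3: S(3,-3) = 4.8426; S(3,-2) = 6.0042; S(3,-1) = 7.4444; S(3,+0) = 9.2300; S(3,+1) = 11.4439; S(3,+2) = 14.1889; S(3,+3) = 17.5923
Terminal payoffs V(N, j) = max(S_T - K, 0):
  V(3,-3) = 0.000000; V(3,-2) = 0.000000; V(3,-1) = 0.000000; V(3,+0) = 0.720000; V(3,+1) = 2.933925; V(3,+2) = 5.678887; V(3,+3) = 9.082260
Backward induction: V(k, j) = exp(-r*dt) * [p_u * V(k+1, j+1) + p_m * V(k+1, j) + p_d * V(k+1, j-1)]
  V(2,-2) = exp(-r*dt) * [p_u*0.000000 + p_m*0.000000 + p_d*0.000000] = 0.000000
  V(2,-1) = exp(-r*dt) * [p_u*0.720000 + p_m*0.000000 + p_d*0.000000] = 0.105598
  V(2,+0) = exp(-r*dt) * [p_u*2.933925 + p_m*0.720000 + p_d*0.000000] = 0.909180
  V(2,+1) = exp(-r*dt) * [p_u*5.678887 + p_m*2.933925 + p_d*0.720000] = 2.918119
  V(2,+2) = exp(-r*dt) * [p_u*9.082260 + p_m*5.678887 + p_d*2.933925] = 5.654531
  V(1,-1) = exp(-r*dt) * [p_u*0.909180 + p_m*0.105598 + p_d*0.000000] = 0.203578
  V(1,+0) = exp(-r*dt) * [p_u*2.918119 + p_m*0.909180 + p_d*0.105598] = 1.052318
  V(1,+1) = exp(-r*dt) * [p_u*5.654531 + p_m*2.918119 + p_d*0.909180] = 2.939200
  V(0,+0) = exp(-r*dt) * [p_u*2.939200 + p_m*1.052318 + p_d*0.203578] = 1.168827
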